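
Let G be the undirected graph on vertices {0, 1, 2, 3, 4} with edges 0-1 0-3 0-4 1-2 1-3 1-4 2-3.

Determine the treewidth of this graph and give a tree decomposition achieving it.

Each bag holds 3 vertices, so the decomposition has width 2, which upper-bounds the treewidth. On the other hand G contains the 3-clique {0, 1, 3}. A clique must lie in a single bag of any decomposition, so no decomposition can have width below 2. The upper and lower bounds meet at 2, so that is the treewidth.

Treewidth 2.
One optimal decomposition is:
Bags: B1 = {0, 1, 3}  B2 = {0, 1, 4}  B3 = {1, 2, 3}
Tree: B1–B2, B1–B3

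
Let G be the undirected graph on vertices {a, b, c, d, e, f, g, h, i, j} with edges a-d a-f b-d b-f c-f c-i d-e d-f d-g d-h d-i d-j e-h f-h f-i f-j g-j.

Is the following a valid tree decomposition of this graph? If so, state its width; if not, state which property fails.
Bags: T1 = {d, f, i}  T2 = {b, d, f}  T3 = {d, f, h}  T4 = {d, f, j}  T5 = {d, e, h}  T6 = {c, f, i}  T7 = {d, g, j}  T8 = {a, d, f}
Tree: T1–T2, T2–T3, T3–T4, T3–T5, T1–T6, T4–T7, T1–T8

Vertex coverage: the bags together contain {a, b, c, d, e, f, g, h, i, j}, the full vertex set. Edge coverage: each edge of G has both endpoints in at least one bag. Running intersection: for every vertex, the bags containing it form a connected subtree. All three properties hold, so this is a valid tree decomposition of width max|bag| − 1 = 2, and hence tw(G) ≤ 2.

Yes; width 2.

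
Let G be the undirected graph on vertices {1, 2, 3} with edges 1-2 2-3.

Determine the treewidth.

1

A width-1 tree decomposition is:
Bags: B1 = {1, 2}  B2 = {2, 3}
Tree: B1–B2
Every bag has size at most 2, so the width is 2 − 1 = 1 and tw(G) ≤ 1. Any graph with an edge has treewidth ≥ 1, and G has the edge 2–1. Therefore the treewidth is 1.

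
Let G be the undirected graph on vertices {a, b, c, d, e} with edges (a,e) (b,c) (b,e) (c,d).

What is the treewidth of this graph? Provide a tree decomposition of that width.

Each bag holds 2 vertices, so the decomposition has width 1, which upper-bounds the treewidth. Since G has at least one edge (e.g. d–c), it is not an edgeless graph, so tw(G) ≥ 1. The upper and lower bounds meet at 1, so that is the treewidth.

Treewidth 1.
Bags: B1 = {c, d}  B2 = {b, c}  B3 = {b, e}  B4 = {a, e}
Tree: B1–B2, B2–B3, B3–B4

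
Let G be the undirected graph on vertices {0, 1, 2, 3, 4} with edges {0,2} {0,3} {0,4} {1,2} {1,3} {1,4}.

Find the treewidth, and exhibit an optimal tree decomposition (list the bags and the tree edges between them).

Every bag has size at most 3, so the width is 3 − 1 = 2 and tw(G) ≤ 2. For the lower bound, G contains the cycle 4–0–2–1–4, so G is not a forest; only forests have treewidth ≤ 1, hence tw(G) ≥ 2. Hence tw(G) = 2 exactly.

Treewidth 2.
One such decomposition:
Bags: B1 = {0, 1, 4}  B2 = {0, 1, 2}  B3 = {0, 1, 3}
Tree: B1–B2, B2–B3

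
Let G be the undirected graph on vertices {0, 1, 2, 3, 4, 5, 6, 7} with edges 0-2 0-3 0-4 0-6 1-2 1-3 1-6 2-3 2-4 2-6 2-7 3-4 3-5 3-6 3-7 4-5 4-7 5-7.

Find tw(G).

3

A width-3 tree decomposition is:
Bags: B1 = {2, 3, 4, 7}  B2 = {0, 2, 3, 4}  B3 = {0, 2, 3, 6}  B4 = {1, 2, 3, 6}  B5 = {3, 4, 5, 7}
Tree: B1–B2, B2–B3, B3–B4, B1–B5
Every bag has size at most 4, so the width is 4 − 1 = 3 and tw(G) ≤ 3. Conversely, {0, 2, 3, 4} is a clique of size 4, and the vertices of any clique must share a bag in every tree decomposition; so some bag has ≥ 4 vertices and tw(G) ≥ 3. The upper and lower bounds meet at 3, so that is the treewidth.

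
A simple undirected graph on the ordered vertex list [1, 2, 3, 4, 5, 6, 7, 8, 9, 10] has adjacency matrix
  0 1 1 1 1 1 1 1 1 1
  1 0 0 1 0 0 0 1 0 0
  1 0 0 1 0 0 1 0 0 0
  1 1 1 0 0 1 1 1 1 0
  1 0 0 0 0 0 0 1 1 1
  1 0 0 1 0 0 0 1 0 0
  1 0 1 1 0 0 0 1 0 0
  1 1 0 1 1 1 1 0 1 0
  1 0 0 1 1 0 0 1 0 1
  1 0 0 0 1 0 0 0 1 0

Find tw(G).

3

A width-3 tree decomposition is:
Bags: B1 = {1, 5, 8, 9}  B2 = {1, 4, 8, 9}  B3 = {1, 4, 7, 8}  B4 = {1, 2, 4, 8}  B5 = {1, 3, 4, 7}  B6 = {1, 5, 9, 10}  B7 = {1, 4, 6, 8}
Tree: B1–B2, B2–B3, B3–B4, B3–B5, B1–B6, B2–B7
Every bag has size at most 4, so the width is 4 − 1 = 3 and tw(G) ≤ 3. For the lower bound, the 4 vertices {1, 5, 9, 10} are pairwise adjacent, and any tree decomposition puts a clique entirely inside one bag — forcing width ≥ 3. Combining the bounds, tw(G) = 3.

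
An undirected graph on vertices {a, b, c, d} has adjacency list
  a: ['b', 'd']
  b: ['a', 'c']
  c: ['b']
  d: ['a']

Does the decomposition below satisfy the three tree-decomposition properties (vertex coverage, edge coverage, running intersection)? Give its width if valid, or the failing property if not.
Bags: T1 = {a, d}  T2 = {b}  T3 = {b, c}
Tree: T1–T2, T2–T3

No — edge (a,b) lies in no bag.

A tree decomposition must satisfy three properties: every vertex lies in some bag; for every edge, both endpoints lie together in some bag; and for every vertex, the bags containing it form a connected subtree. Here edge (a,b) lies in no bag, so the decomposition is invalid.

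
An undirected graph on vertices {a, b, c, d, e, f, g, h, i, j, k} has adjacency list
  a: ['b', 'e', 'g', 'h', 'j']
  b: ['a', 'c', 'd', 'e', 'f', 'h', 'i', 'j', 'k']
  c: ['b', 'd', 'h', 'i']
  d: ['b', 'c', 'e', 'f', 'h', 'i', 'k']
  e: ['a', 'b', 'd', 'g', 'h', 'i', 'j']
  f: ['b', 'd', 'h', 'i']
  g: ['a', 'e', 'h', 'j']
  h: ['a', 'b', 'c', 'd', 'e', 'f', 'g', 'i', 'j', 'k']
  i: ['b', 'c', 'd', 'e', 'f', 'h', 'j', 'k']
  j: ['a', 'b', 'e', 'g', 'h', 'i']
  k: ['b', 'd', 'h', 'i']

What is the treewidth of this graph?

A width-4 tree decomposition is:
Bags: B1 = {b, d, h, i, k}  B2 = {b, c, d, h, i}  B3 = {b, d, f, h, i}  B4 = {b, d, e, h, i}  B5 = {b, e, h, i, j}  B6 = {a, b, e, h, j}  B7 = {a, e, g, h, j}
Tree: B1–B2, B1–B3, B1–B4, B4–B5, B5–B6, B6–B7
The largest bag has 5 vertices, giving width 4; this decomposition certifies tw(G) ≤ 4. On the other hand G contains the 5-clique {a, e, g, h, j}. A clique must lie in a single bag of any decomposition, so no decomposition can have width below 4. Therefore the treewidth is 4.

4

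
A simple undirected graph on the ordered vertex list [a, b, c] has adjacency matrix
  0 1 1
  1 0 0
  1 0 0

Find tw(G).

1

A width-1 tree decomposition is:
Bags: B1 = {a, c}  B2 = {a, b}
Tree: B1–B2
Each bag holds 2 vertices, so the decomposition has width 1, which upper-bounds the treewidth. Since G has at least one edge (e.g. c–a), it is not an edgeless graph, so tw(G) ≥ 1. Therefore the treewidth is 1.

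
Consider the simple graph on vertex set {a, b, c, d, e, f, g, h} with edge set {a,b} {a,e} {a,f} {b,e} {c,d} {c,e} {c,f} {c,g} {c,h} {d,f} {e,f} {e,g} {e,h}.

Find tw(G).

2

A width-2 tree decomposition is:
Bags: B1 = {c, e, h}  B2 = {c, e, g}  B3 = {c, e, f}  B4 = {a, e, f}  B5 = {a, b, e}  B6 = {c, d, f}
Tree: B1–B2, B1–B3, B3–B4, B4–B5, B3–B6
Every bag has size at most 3, so the width is 3 − 1 = 2 and tw(G) ≤ 2. Conversely, {c, d, f} is a clique of size 3, and the vertices of any clique must share a bag in every tree decomposition; so some bag has ≥ 3 vertices and tw(G) ≥ 2. Hence tw(G) = 2 exactly.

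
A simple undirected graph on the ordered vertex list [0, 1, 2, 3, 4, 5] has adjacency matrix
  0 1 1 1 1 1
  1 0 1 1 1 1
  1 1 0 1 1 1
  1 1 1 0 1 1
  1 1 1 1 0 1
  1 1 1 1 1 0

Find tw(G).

5

A width-5 tree decomposition is:
Bags: B1 = {0, 1, 2, 3, 4, 5}
Tree: (single bag)
A single bag containing all 6 vertices is trivially a valid decomposition of width 5. Conversely, {0, 1, 2, 3, 4, 5} is a clique of size 6, and the vertices of any clique must share a bag in every tree decomposition; so some bag has ≥ 6 vertices and tw(G) ≥ 5. Combining the bounds, tw(G) = 5.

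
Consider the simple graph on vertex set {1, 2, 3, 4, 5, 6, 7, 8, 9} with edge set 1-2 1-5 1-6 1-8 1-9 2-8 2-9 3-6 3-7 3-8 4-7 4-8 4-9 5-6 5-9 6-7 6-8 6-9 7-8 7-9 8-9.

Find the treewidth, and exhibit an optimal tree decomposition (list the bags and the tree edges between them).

Treewidth 3.
Bags: B1 = {1, 6, 8, 9}  B2 = {6, 7, 8, 9}  B3 = {4, 7, 8, 9}  B4 = {1, 5, 6, 9}  B5 = {1, 2, 8, 9}  B6 = {3, 6, 7, 8}
Tree: B1–B2, B2–B3, B1–B4, B1–B5, B2–B6

Every bag has size at most 4, so the width is 4 − 1 = 3 and tw(G) ≤ 3. On the other hand G contains the 4-clique {1, 2, 8, 9}. A clique must lie in a single bag of any decomposition, so no decomposition can have width below 3. The upper and lower bounds meet at 3, so that is the treewidth.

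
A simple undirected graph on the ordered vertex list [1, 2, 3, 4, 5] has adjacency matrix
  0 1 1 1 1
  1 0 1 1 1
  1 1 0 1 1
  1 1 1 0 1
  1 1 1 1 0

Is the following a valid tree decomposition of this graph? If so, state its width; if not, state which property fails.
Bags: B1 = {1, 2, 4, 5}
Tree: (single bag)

A tree decomposition must satisfy three properties: every vertex lies in some bag; for every edge, both endpoints lie together in some bag; and for every vertex, the bags containing it form a connected subtree. Here vertex 3 appears in no bag, so the decomposition is invalid.

No — vertex 3 appears in no bag.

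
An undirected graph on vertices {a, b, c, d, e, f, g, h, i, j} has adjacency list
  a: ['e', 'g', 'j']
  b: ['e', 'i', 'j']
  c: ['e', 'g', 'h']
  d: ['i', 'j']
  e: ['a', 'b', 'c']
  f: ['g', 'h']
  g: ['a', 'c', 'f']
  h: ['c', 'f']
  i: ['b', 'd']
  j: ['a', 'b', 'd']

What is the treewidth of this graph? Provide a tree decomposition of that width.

Treewidth 2.
One optimal decomposition is:
Bags: B1 = {d, i, j}  B2 = {b, i, j}  B3 = {a, b, j}  B4 = {a, b, e}  B5 = {a, e, g}  B6 = {c, e, g}  B7 = {c, f, g}  B8 = {c, f, h}
Tree: B1–B2, B2–B3, B3–B4, B4–B5, B5–B6, B6–B7, B7–B8

Every bag has size at most 3, so the width is 3 − 1 = 2 and tw(G) ≤ 2. Since d–i–b–j–d is a cycle in G, G is not acyclic. Forests are exactly the graphs of treewidth ≤ 1, so tw(G) ≥ 2. Combining the bounds, tw(G) = 2.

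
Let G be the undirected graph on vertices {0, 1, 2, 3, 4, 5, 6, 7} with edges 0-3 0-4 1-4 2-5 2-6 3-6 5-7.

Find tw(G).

A width-1 tree decomposition is:
Bags: B1 = {5, 7}  B2 = {2, 5}  B3 = {2, 6}  B4 = {3, 6}  B5 = {0, 3}  B6 = {0, 4}  B7 = {1, 4}
Tree: B1–B2, B2–B3, B3–B4, B4–B5, B5–B6, B6–B7
Each bag holds 2 vertices, so the decomposition has width 1, which upper-bounds the treewidth. G has an edge, so its treewidth is at least 1. Therefore the treewidth is 1.

1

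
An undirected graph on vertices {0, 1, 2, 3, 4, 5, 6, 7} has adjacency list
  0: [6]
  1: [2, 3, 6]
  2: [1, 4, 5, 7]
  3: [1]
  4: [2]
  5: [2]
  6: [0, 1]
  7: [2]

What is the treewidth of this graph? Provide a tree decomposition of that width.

The largest bag has 2 vertices, giving width 1; this decomposition certifies tw(G) ≤ 1. G has an edge, so its treewidth is at least 1. The upper and lower bounds meet at 1, so that is the treewidth.

Treewidth 1.
One such decomposition:
Bags: B1 = {2, 4}  B2 = {1, 2}  B3 = {1, 3}  B4 = {2, 7}  B5 = {1, 6}  B6 = {0, 6}  B7 = {2, 5}
Tree: B1–B2, B2–B3, B2–B4, B3–B5, B5–B6, B1–B7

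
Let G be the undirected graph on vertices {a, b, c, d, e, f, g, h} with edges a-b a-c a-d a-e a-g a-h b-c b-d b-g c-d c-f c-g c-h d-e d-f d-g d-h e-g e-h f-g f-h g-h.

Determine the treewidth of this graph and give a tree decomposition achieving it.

Every bag has size at most 5, so the width is 5 − 1 = 4 and tw(G) ≤ 4. On the other hand G contains the 5-clique {c, d, f, g, h}. A clique must lie in a single bag of any decomposition, so no decomposition can have width below 4. Therefore the treewidth is 4.

Treewidth 4.
Bags: B1 = {a, b, c, d, g}  B2 = {a, c, d, g, h}  B3 = {a, d, e, g, h}  B4 = {c, d, f, g, h}
Tree: B1–B2, B2–B3, B2–B4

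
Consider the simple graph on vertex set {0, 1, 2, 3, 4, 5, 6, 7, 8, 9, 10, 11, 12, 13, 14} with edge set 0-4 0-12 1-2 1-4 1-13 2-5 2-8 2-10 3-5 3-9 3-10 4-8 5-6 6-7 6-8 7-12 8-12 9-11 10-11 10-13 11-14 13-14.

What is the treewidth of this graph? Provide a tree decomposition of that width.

Treewidth 3.
One optimal decomposition is:
Bags: B1 = {0, 4, 7, 12}  B2 = {4, 7, 8, 12}  B3 = {4, 6, 7, 8}  B4 = {1, 4, 6, 8}  B5 = {1, 2, 6, 8}  B6 = {1, 2, 5, 6}  B7 = {1, 2, 5, 13}  B8 = {2, 5, 10, 13}  B9 = {3, 5, 10, 13}  B10 = {3, 10, 13, 14}  B11 = {3, 10, 11, 14}  B12 = {3, 9, 11, 14}
Tree: B1–B2, B2–B3, B3–B4, B4–B5, B5–B6, B6–B7, B7–B8, B8–B9, B9–B10, B10–B11, B11–B12

Each bag holds 4 vertices, so the decomposition has width 3, which upper-bounds the treewidth. For the lower bound: the 4 vertex sets {0,7,12}, {4}, {8}, {1,2,5,6} are disjoint, each induces a connected subgraph, and every pair is joined by at least one edge of G. Contracting each set to a single vertex therefore yields K_{4} as a minor, and since treewidth is minor-monotone, tw(G) ≥ tw(K_{4}) = 3. The upper and lower bounds meet at 3, so that is the treewidth.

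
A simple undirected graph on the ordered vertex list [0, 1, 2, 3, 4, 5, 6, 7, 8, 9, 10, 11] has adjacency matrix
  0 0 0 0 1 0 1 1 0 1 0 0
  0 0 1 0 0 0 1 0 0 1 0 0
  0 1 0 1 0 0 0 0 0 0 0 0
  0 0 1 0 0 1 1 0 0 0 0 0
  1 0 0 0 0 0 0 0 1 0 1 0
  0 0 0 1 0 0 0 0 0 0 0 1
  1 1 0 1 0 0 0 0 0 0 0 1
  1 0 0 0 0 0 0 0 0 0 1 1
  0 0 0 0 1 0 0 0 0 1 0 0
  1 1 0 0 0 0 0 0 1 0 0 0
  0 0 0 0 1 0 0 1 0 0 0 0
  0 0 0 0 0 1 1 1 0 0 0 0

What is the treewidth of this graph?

3

A width-3 tree decomposition is:
Bags: B1 = {2, 3, 5, 11}  B2 = {2, 3, 6, 11}  B3 = {1, 2, 6, 11}  B4 = {1, 6, 7, 11}  B5 = {0, 1, 6, 7}  B6 = {0, 1, 7, 9}  B7 = {0, 7, 9, 10}  B8 = {0, 4, 9, 10}  B9 = {4, 8, 9, 10}
Tree: B1–B2, B2–B3, B3–B4, B4–B5, B5–B6, B6–B7, B7–B8, B8–B9
Every bag has size at most 4, so the width is 4 − 1 = 3 and tw(G) ≤ 3. For the lower bound: the 4 vertex sets {2,3,5}, {11}, {6}, {0,1,7,9} are disjoint, each induces a connected subgraph, and every pair is joined by at least one edge of G. Contracting each set to a single vertex therefore yields K_{4} as a minor, and since treewidth is minor-monotone, tw(G) ≥ tw(K_{4}) = 3. The upper and lower bounds meet at 3, so that is the treewidth.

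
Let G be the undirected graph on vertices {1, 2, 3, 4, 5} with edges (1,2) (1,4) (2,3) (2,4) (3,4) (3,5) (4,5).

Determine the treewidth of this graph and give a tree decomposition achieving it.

Treewidth 2.
One such decomposition:
Bags: B1 = {3, 4, 5}  B2 = {2, 3, 4}  B3 = {1, 2, 4}
Tree: B1–B2, B2–B3

Each bag holds 3 vertices, so the decomposition has width 2, which upper-bounds the treewidth. Conversely, {1, 2, 4} is a clique of size 3, and the vertices of any clique must share a bag in every tree decomposition; so some bag has ≥ 3 vertices and tw(G) ≥ 2. The upper and lower bounds meet at 2, so that is the treewidth.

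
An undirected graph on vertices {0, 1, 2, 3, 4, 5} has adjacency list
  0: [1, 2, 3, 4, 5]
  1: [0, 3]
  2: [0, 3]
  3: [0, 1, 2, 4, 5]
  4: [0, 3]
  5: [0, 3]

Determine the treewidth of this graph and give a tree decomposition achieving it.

Treewidth 2.
One optimal decomposition is:
Bags: B1 = {0, 3, 5}  B2 = {0, 3, 4}  B3 = {0, 1, 3}  B4 = {0, 2, 3}
Tree: B1–B2, B1–B3, B3–B4

Every bag has size at most 3, so the width is 3 − 1 = 2 and tw(G) ≤ 2. On the other hand G contains the 3-clique {0, 1, 3}. A clique must lie in a single bag of any decomposition, so no decomposition can have width below 2. Therefore the treewidth is 2.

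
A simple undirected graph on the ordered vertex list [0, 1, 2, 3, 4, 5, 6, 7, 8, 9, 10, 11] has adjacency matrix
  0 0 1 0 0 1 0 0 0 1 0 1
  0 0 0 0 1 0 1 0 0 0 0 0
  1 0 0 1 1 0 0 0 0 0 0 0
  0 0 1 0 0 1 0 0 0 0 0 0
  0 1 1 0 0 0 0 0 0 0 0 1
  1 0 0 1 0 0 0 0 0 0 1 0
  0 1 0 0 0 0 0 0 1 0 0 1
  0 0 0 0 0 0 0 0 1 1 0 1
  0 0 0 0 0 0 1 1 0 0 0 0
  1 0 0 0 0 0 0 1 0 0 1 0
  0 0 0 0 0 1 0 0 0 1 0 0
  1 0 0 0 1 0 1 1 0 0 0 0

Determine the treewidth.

A width-3 tree decomposition is:
Bags: B1 = {1, 6, 7, 8}  B2 = {1, 6, 7, 11}  B3 = {1, 4, 7, 11}  B4 = {4, 7, 9, 11}  B5 = {0, 4, 9, 11}  B6 = {0, 2, 4, 9}  B7 = {0, 2, 9, 10}  B8 = {0, 2, 5, 10}  B9 = {2, 3, 5, 10}
Tree: B1–B2, B2–B3, B3–B4, B4–B5, B5–B6, B6–B7, B7–B8, B8–B9
Each bag holds 4 vertices, so the decomposition has width 3, which upper-bounds the treewidth. For the lower bound: the 4 vertex sets {1,6,8}, {7}, {11}, {0,2,4,9} are disjoint, each induces a connected subgraph, and every pair is joined by at least one edge of G. Contracting each set to a single vertex therefore yields K_{4} as a minor, and since treewidth is minor-monotone, tw(G) ≥ tw(K_{4}) = 3. The upper and lower bounds meet at 3, so that is the treewidth.

3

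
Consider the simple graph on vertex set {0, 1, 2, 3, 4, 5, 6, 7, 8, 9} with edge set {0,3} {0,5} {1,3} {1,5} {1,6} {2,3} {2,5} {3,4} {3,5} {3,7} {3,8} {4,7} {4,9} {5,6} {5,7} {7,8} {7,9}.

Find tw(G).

A width-2 tree decomposition is:
Bags: B1 = {0, 3, 5}  B2 = {3, 5, 7}  B3 = {2, 3, 5}  B4 = {1, 3, 5}  B5 = {3, 7, 8}  B6 = {3, 4, 7}  B7 = {1, 5, 6}  B8 = {4, 7, 9}
Tree: B1–B2, B1–B3, B1–B4, B2–B5, B2–B6, B4–B7, B6–B8
The largest bag has 3 vertices, giving width 2; this decomposition certifies tw(G) ≤ 2. For the lower bound, the 3 vertices {4, 7, 9} are pairwise adjacent, and any tree decomposition puts a clique entirely inside one bag — forcing width ≥ 2. Combining the bounds, tw(G) = 2.

2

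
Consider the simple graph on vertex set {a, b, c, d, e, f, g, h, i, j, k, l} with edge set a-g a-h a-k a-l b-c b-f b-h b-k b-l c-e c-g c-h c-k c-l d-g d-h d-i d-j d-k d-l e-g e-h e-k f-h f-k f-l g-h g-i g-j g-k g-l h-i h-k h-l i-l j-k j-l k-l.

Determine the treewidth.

A width-4 tree decomposition is:
Bags: B1 = {c, g, h, k, l}  B2 = {c, e, g, h, k}  B3 = {b, c, h, k, l}  B4 = {d, g, h, k, l}  B5 = {d, g, h, i, l}  B6 = {d, g, j, k, l}  B7 = {a, g, h, k, l}  B8 = {b, f, h, k, l}
Tree: B1–B2, B1–B3, B1–B4, B4–B5, B4–B6, B4–B7, B3–B8
Each bag holds 5 vertices, so the decomposition has width 4, which upper-bounds the treewidth. On the other hand G contains the 5-clique {d, g, j, k, l}. A clique must lie in a single bag of any decomposition, so no decomposition can have width below 4. Therefore the treewidth is 4.

4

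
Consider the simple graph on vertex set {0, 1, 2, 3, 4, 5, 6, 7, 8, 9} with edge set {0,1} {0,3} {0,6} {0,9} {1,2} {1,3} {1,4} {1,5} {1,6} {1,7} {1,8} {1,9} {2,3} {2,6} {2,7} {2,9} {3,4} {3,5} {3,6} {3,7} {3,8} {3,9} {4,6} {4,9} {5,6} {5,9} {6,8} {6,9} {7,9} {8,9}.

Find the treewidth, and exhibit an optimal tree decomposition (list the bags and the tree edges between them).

Treewidth 4.
One such decomposition:
Bags: B1 = {1, 2, 3, 6, 9}  B2 = {0, 1, 3, 6, 9}  B3 = {1, 3, 6, 8, 9}  B4 = {1, 3, 4, 6, 9}  B5 = {1, 3, 5, 6, 9}  B6 = {1, 2, 3, 7, 9}
Tree: B1–B2, B1–B3, B3–B4, B1–B5, B1–B6

Each bag holds 5 vertices, so the decomposition has width 4, which upper-bounds the treewidth. Conversely, {0, 1, 3, 6, 9} is a clique of size 5, and the vertices of any clique must share a bag in every tree decomposition; so some bag has ≥ 5 vertices and tw(G) ≥ 4. Therefore the treewidth is 4.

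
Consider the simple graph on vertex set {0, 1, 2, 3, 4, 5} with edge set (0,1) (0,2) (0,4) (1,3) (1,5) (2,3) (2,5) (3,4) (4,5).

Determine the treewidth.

A width-3 tree decomposition is:
Bags: B1 = {0, 1, 2, 4}  B2 = {1, 2, 4, 5}  B3 = {1, 2, 3, 4}
Tree: B1–B2, B2–B3
Every bag has size at most 4, so the width is 4 − 1 = 3 and tw(G) ≤ 3. For the lower bound: the 4 vertex sets {0,2}, {1,5}, {4}, {3} are disjoint, each induces a connected subgraph, and every pair is joined by at least one edge of G. Contracting each set to a single vertex therefore yields K_{4} as a minor, and since treewidth is minor-monotone, tw(G) ≥ tw(K_{4}) = 3. Combining the bounds, tw(G) = 3.

3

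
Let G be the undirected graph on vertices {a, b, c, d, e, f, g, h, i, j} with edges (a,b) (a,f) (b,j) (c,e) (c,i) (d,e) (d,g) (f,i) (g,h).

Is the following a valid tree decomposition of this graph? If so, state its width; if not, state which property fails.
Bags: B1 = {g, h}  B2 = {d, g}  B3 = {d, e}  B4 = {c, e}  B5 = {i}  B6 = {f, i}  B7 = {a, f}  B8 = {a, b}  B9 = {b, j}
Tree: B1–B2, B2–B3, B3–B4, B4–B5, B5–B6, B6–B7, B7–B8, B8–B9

No — edge (c,i) lies in no bag.

A tree decomposition must satisfy three properties: every vertex lies in some bag; for every edge, both endpoints lie together in some bag; and for every vertex, the bags containing it form a connected subtree. Here edge (c,i) lies in no bag, so the decomposition is invalid.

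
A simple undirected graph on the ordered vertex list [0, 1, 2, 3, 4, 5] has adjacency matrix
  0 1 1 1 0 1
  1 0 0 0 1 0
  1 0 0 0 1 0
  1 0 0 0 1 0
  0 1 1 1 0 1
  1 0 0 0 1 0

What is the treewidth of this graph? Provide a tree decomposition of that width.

Every bag has size at most 3, so the width is 3 − 1 = 2 and tw(G) ≤ 2. For the lower bound, G contains the cycle 1–4–2–0–1, so G is not a forest; only forests have treewidth ≤ 1, hence tw(G) ≥ 2. The upper and lower bounds meet at 2, so that is the treewidth.

Treewidth 2.
Bags: B1 = {0, 1, 4}  B2 = {0, 2, 4}  B3 = {0, 3, 4}  B4 = {0, 4, 5}
Tree: B1–B2, B2–B3, B3–B4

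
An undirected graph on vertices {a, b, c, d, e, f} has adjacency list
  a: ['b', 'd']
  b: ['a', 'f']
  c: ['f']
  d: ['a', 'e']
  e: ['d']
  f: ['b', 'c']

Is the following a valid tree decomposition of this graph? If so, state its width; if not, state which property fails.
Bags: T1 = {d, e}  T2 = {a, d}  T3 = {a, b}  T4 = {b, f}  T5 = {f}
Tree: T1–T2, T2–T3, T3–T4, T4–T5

A tree decomposition must satisfy three properties: every vertex lies in some bag; for every edge, both endpoints lie together in some bag; and for every vertex, the bags containing it form a connected subtree. Here vertex c appears in no bag, so the decomposition is invalid.

No — vertex c appears in no bag.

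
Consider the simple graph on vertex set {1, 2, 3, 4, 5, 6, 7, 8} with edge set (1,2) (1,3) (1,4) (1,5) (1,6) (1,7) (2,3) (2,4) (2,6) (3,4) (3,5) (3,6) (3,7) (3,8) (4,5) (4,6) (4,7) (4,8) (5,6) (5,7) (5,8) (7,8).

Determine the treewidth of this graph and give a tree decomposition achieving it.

Treewidth 4.
Bags: B1 = {1, 3, 4, 5, 7}  B2 = {1, 3, 4, 5, 6}  B3 = {3, 4, 5, 7, 8}  B4 = {1, 2, 3, 4, 6}
Tree: B1–B2, B1–B3, B2–B4

The largest bag has 5 vertices, giving width 4; this decomposition certifies tw(G) ≤ 4. For the lower bound, the 5 vertices {3, 4, 5, 7, 8} are pairwise adjacent, and any tree decomposition puts a clique entirely inside one bag — forcing width ≥ 4. Therefore the treewidth is 4.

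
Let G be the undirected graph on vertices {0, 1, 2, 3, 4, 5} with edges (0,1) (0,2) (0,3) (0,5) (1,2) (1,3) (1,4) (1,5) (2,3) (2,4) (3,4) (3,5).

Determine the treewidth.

3

A width-3 tree decomposition is:
Bags: B1 = {0, 1, 2, 3}  B2 = {0, 1, 3, 5}  B3 = {1, 2, 3, 4}
Tree: B1–B2, B1–B3
Every bag has size at most 4, so the width is 4 − 1 = 3 and tw(G) ≤ 3. Conversely, {0, 1, 2, 3} is a clique of size 4, and the vertices of any clique must share a bag in every tree decomposition; so some bag has ≥ 4 vertices and tw(G) ≥ 3. Hence tw(G) = 3 exactly.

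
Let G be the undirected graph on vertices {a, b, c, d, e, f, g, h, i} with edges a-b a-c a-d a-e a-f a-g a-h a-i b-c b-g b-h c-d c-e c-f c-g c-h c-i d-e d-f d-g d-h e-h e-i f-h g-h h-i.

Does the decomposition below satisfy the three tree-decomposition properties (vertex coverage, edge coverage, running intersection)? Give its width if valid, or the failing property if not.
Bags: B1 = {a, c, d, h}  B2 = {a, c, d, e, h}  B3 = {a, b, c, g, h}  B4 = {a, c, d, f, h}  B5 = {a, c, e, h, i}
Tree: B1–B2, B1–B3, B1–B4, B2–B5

No — edge (g,d) lies in no bag.

A tree decomposition must satisfy three properties: every vertex lies in some bag; for every edge, both endpoints lie together in some bag; and for every vertex, the bags containing it form a connected subtree. Here edge (g,d) lies in no bag, so the decomposition is invalid.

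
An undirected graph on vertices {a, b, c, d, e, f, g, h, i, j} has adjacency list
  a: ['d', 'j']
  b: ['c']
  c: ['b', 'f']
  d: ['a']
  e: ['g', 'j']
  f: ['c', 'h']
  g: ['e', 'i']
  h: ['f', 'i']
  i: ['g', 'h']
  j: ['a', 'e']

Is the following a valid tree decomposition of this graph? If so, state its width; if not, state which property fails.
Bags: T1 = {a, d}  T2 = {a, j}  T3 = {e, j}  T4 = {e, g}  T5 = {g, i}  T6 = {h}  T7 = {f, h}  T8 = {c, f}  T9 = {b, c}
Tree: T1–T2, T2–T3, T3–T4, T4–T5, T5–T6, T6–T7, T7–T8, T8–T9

No — edge (i,h) lies in no bag.

A tree decomposition must satisfy three properties: every vertex lies in some bag; for every edge, both endpoints lie together in some bag; and for every vertex, the bags containing it form a connected subtree. Here edge (i,h) lies in no bag, so the decomposition is invalid.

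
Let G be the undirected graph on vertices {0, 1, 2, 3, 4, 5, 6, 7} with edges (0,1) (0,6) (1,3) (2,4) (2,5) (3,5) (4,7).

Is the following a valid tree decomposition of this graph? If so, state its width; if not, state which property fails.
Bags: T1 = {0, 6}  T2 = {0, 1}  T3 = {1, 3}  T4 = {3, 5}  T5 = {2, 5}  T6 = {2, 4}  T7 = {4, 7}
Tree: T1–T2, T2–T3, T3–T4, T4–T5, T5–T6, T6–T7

Yes; width 1.

Every vertex of G appears in some bag (union = {0, 1, 2, 3, 4, 5, 6, 7}); every edge is covered by a bag; and for each vertex v the set of bags containing v is connected in the bag tree. The decomposition is therefore valid. The largest bag has 2 vertices, so the width is 1.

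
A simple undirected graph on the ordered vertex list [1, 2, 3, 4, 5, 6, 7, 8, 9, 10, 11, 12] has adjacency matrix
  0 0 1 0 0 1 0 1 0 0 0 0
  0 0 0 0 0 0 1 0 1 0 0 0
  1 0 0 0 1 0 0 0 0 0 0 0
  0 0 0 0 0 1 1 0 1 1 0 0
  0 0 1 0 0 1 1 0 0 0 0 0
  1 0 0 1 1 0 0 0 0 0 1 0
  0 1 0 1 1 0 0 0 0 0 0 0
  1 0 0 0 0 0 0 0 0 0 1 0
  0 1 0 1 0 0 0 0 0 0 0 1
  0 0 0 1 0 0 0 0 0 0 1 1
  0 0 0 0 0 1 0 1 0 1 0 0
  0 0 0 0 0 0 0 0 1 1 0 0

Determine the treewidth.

A width-3 tree decomposition is:
Bags: B1 = {2, 7, 9, 12}  B2 = {4, 7, 9, 12}  B3 = {4, 7, 10, 12}  B4 = {4, 5, 7, 10}  B5 = {4, 5, 6, 10}  B6 = {5, 6, 10, 11}  B7 = {3, 5, 6, 11}  B8 = {1, 3, 6, 11}  B9 = {1, 3, 8, 11}
Tree: B1–B2, B2–B3, B3–B4, B4–B5, B5–B6, B6–B7, B7–B8, B8–B9
Each bag holds 4 vertices, so the decomposition has width 3, which upper-bounds the treewidth. For the lower bound: the 4 vertex sets {2,9,12}, {7}, {4}, {5,6,10,11} are disjoint, each induces a connected subgraph, and every pair is joined by at least one edge of G. Contracting each set to a single vertex therefore yields K_{4} as a minor, and since treewidth is minor-monotone, tw(G) ≥ tw(K_{4}) = 3. The upper and lower bounds meet at 3, so that is the treewidth.

3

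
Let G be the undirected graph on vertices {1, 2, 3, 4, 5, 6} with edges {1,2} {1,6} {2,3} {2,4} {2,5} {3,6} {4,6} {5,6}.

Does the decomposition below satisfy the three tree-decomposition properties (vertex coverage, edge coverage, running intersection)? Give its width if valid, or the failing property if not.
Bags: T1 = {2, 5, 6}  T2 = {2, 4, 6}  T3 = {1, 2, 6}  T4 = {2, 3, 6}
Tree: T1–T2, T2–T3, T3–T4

Yes; width 2.

Every vertex of G appears in some bag (union = {1, 2, 3, 4, 5, 6}); every edge is covered by a bag; and for each vertex v the set of bags containing v is connected in the bag tree. The decomposition is therefore valid. The largest bag has 3 vertices, so the width is 2.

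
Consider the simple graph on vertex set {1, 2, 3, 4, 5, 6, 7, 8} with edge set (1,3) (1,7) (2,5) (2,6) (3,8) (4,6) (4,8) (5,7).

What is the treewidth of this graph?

2

A width-2 tree decomposition is:
Bags: B1 = {1, 5, 7}  B2 = {1, 2, 5}  B3 = {1, 2, 6}  B4 = {1, 4, 6}  B5 = {1, 4, 8}  B6 = {1, 3, 8}
Tree: B1–B2, B2–B3, B3–B4, B4–B5, B5–B6
Every bag has size at most 3, so the width is 3 − 1 = 2 and tw(G) ≤ 2. For the lower bound, G contains the cycle 1–7–5–2–6–4–8–3–1, so G is not a forest; only forests have treewidth ≤ 1, hence tw(G) ≥ 2. The upper and lower bounds meet at 2, so that is the treewidth.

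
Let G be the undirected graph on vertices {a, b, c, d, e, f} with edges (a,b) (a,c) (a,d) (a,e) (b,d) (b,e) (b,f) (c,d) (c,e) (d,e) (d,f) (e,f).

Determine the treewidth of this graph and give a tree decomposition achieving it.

The largest bag has 4 vertices, giving width 3; this decomposition certifies tw(G) ≤ 3. Conversely, {b, d, e, f} is a clique of size 4, and the vertices of any clique must share a bag in every tree decomposition; so some bag has ≥ 4 vertices and tw(G) ≥ 3. Hence tw(G) = 3 exactly.

Treewidth 3.
One such decomposition:
Bags: B1 = {a, b, d, e}  B2 = {b, d, e, f}  B3 = {a, c, d, e}
Tree: B1–B2, B1–B3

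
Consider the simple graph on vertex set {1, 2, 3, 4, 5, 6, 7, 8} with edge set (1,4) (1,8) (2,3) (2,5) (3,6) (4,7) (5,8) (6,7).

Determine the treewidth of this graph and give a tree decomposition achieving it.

The largest bag has 3 vertices, giving width 2; this decomposition certifies tw(G) ≤ 2. The edges 5–2–3–6–7–4–1–8–5 form a cycle, so G is not a tree and its treewidth is at least 2. The upper and lower bounds meet at 2, so that is the treewidth.

Treewidth 2.
One such decomposition:
Bags: B1 = {2, 3, 5}  B2 = {3, 5, 6}  B3 = {5, 6, 7}  B4 = {4, 5, 7}  B5 = {1, 4, 5}  B6 = {1, 5, 8}
Tree: B1–B2, B2–B3, B3–B4, B4–B5, B5–B6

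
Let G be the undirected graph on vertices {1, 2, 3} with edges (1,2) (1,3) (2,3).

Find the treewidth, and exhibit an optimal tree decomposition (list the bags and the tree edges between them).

Treewidth 2.
One such decomposition:
Bags: B1 = {1, 2, 3}
Tree: (single bag)

With just one bag of size 3, the width is 3 − 1 = 2, so tw(G) ≤ 2. For the lower bound, the 3 vertices {1, 2, 3} are pairwise adjacent, and any tree decomposition puts a clique entirely inside one bag — forcing width ≥ 2. The upper and lower bounds meet at 2, so that is the treewidth.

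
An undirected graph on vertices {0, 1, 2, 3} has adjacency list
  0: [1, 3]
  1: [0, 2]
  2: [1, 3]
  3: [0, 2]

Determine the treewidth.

A width-2 tree decomposition is:
Bags: B1 = {0, 2, 3}  B2 = {0, 1, 2}
Tree: B1–B2
Each bag holds 3 vertices, so the decomposition has width 2, which upper-bounds the treewidth. The edges 0–3–2–1–0 form a cycle, so G is not a tree and its treewidth is at least 2. Hence tw(G) = 2 exactly.

2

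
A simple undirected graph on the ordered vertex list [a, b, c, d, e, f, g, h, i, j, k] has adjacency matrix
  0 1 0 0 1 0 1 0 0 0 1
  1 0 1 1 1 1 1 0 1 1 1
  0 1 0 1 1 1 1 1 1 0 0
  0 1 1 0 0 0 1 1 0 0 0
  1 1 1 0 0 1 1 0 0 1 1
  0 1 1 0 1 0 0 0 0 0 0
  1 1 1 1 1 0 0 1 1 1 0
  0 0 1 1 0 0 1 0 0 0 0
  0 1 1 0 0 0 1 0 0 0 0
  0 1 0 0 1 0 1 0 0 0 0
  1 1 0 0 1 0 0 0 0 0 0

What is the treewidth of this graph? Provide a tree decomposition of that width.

Every bag has size at most 4, so the width is 4 − 1 = 3 and tw(G) ≤ 3. On the other hand G contains the 4-clique {c, d, g, h}. A clique must lie in a single bag of any decomposition, so no decomposition can have width below 3. Hence tw(G) = 3 exactly.

Treewidth 3.
One such decomposition:
Bags: B1 = {b, c, e, g}  B2 = {a, b, e, g}  B3 = {b, c, d, g}  B4 = {c, d, g, h}  B5 = {a, b, e, k}  B6 = {b, c, e, f}  B7 = {b, e, g, j}  B8 = {b, c, g, i}
Tree: B1–B2, B1–B3, B3–B4, B2–B5, B1–B6, B2–B7, B1–B8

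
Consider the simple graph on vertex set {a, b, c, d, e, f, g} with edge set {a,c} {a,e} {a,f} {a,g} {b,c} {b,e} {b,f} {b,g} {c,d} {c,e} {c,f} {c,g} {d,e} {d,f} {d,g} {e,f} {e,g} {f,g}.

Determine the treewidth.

4

A width-4 tree decomposition is:
Bags: B1 = {a, c, e, f, g}  B2 = {c, d, e, f, g}  B3 = {b, c, e, f, g}
Tree: B1–B2, B1–B3
Each bag holds 5 vertices, so the decomposition has width 4, which upper-bounds the treewidth. On the other hand G contains the 5-clique {c, d, e, f, g}. A clique must lie in a single bag of any decomposition, so no decomposition can have width below 4. Therefore the treewidth is 4.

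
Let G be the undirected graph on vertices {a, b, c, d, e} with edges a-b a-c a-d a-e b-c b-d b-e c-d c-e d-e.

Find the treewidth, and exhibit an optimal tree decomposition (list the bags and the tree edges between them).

Treewidth 4.
One such decomposition:
Bags: B1 = {a, b, c, d, e}
Tree: (single bag)

With just one bag of size 5, the width is 5 − 1 = 4, so tw(G) ≤ 4. On the other hand G contains the 5-clique {a, b, c, d, e}. A clique must lie in a single bag of any decomposition, so no decomposition can have width below 4. Therefore the treewidth is 4.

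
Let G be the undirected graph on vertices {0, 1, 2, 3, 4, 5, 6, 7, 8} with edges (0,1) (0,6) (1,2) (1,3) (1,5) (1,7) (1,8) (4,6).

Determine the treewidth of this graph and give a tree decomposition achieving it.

Treewidth 1.
One optimal decomposition is:
Bags: B1 = {0, 1}  B2 = {1, 3}  B3 = {1, 2}  B4 = {0, 6}  B5 = {1, 7}  B6 = {4, 6}  B7 = {1, 8}  B8 = {1, 5}
Tree: B1–B2, B1–B3, B1–B4, B1–B5, B4–B6, B1–B7, B3–B8

Every bag has size at most 2, so the width is 2 − 1 = 1 and tw(G) ≤ 1. Since G has at least one edge (e.g. 1–0), it is not an edgeless graph, so tw(G) ≥ 1. Hence tw(G) = 1 exactly.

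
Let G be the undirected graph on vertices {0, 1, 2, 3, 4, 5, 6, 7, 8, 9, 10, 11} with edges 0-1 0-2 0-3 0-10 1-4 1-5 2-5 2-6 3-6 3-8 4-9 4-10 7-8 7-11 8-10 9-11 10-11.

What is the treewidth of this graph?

3

A width-3 tree decomposition is:
Bags: B1 = {2, 3, 5, 6}  B2 = {0, 2, 3, 5}  B3 = {0, 1, 3, 5}  B4 = {0, 1, 3, 8}  B5 = {0, 1, 8, 10}  B6 = {1, 4, 8, 10}  B7 = {4, 7, 8, 10}  B8 = {4, 7, 10, 11}  B9 = {4, 7, 9, 11}
Tree: B1–B2, B2–B3, B3–B4, B4–B5, B5–B6, B6–B7, B7–B8, B8–B9
Every bag has size at most 4, so the width is 4 − 1 = 3 and tw(G) ≤ 3. For the lower bound: the 4 vertex sets {2,5,6}, {3}, {0}, {1,4,8,10} are disjoint, each induces a connected subgraph, and every pair is joined by at least one edge of G. Contracting each set to a single vertex therefore yields K_{4} as a minor, and since treewidth is minor-monotone, tw(G) ≥ tw(K_{4}) = 3. Hence tw(G) = 3 exactly.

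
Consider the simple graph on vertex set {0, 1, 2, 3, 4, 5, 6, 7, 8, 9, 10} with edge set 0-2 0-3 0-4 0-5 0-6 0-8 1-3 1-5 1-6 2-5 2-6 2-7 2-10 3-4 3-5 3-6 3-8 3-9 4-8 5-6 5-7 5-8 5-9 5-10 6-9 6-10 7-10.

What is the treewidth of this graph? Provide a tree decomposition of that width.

The largest bag has 4 vertices, giving width 3; this decomposition certifies tw(G) ≤ 3. Conversely, {0, 3, 4, 8} is a clique of size 4, and the vertices of any clique must share a bag in every tree decomposition; so some bag has ≥ 4 vertices and tw(G) ≥ 3. Combining the bounds, tw(G) = 3.

Treewidth 3.
Bags: B1 = {0, 3, 5, 6}  B2 = {0, 2, 5, 6}  B3 = {0, 3, 5, 8}  B4 = {2, 5, 6, 10}  B5 = {1, 3, 5, 6}  B6 = {2, 5, 7, 10}  B7 = {0, 3, 4, 8}  B8 = {3, 5, 6, 9}
Tree: B1–B2, B1–B3, B2–B4, B1–B5, B4–B6, B3–B7, B1–B8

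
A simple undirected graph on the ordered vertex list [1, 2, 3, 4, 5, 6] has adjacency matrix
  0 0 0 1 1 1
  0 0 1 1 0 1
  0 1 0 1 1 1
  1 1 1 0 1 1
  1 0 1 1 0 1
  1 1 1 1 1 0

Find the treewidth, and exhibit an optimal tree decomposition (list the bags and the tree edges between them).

Treewidth 3.
Bags: B1 = {3, 4, 5, 6}  B2 = {2, 3, 4, 6}  B3 = {1, 4, 5, 6}
Tree: B1–B2, B1–B3

Every bag has size at most 4, so the width is 4 − 1 = 3 and tw(G) ≤ 3. For the lower bound, the 4 vertices {1, 4, 5, 6} are pairwise adjacent, and any tree decomposition puts a clique entirely inside one bag — forcing width ≥ 3. Therefore the treewidth is 3.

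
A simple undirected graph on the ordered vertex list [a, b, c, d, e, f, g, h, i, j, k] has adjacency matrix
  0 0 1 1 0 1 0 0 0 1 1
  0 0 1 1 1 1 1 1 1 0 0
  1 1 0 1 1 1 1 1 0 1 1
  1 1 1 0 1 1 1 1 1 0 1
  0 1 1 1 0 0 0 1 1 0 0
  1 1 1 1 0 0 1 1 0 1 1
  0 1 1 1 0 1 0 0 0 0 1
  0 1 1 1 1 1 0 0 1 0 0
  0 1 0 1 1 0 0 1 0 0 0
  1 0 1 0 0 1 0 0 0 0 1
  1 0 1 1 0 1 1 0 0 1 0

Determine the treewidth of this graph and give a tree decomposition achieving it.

Treewidth 4.
One optimal decomposition is:
Bags: B1 = {c, d, f, g, k}  B2 = {b, c, d, f, g}  B3 = {a, c, d, f, k}  B4 = {b, c, d, f, h}  B5 = {a, c, f, j, k}  B6 = {b, c, d, e, h}  B7 = {b, d, e, h, i}
Tree: B1–B2, B1–B3, B2–B4, B3–B5, B4–B6, B6–B7

Each bag holds 5 vertices, so the decomposition has width 4, which upper-bounds the treewidth. Conversely, {b, c, d, e, h} is a clique of size 5, and the vertices of any clique must share a bag in every tree decomposition; so some bag has ≥ 5 vertices and tw(G) ≥ 4. Therefore the treewidth is 4.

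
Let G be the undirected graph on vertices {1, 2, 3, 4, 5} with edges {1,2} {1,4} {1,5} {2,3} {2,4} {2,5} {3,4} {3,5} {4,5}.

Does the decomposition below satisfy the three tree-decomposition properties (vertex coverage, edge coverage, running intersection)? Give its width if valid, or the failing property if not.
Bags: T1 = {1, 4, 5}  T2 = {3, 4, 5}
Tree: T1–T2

A tree decomposition must satisfy three properties: every vertex lies in some bag; for every edge, both endpoints lie together in some bag; and for every vertex, the bags containing it form a connected subtree. Here vertex 2 appears in no bag, so the decomposition is invalid.

No — vertex 2 appears in no bag.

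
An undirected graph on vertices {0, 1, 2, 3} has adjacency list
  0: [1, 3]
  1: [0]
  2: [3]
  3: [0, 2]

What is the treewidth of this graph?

1

A width-1 tree decomposition is:
Bags: B1 = {2, 3}  B2 = {0, 3}  B3 = {0, 1}
Tree: B1–B2, B2–B3
Each bag holds 2 vertices, so the decomposition has width 1, which upper-bounds the treewidth. Any graph with an edge has treewidth ≥ 1, and G has the edge 2–3. Hence tw(G) = 1 exactly.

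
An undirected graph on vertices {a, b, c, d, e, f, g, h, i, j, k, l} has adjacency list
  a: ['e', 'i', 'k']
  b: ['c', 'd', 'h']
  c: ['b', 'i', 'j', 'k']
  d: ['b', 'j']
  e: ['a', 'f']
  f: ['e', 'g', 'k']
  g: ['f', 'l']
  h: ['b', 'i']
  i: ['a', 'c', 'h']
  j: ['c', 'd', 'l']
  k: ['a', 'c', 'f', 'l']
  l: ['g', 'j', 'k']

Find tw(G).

3

A width-3 tree decomposition is:
Bags: B1 = {e, f, g, l}  B2 = {e, f, k, l}  B3 = {a, e, k, l}  B4 = {a, j, k, l}  B5 = {a, c, j, k}  B6 = {a, c, i, j}  B7 = {c, d, i, j}  B8 = {b, c, d, i}  B9 = {b, d, h, i}
Tree: B1–B2, B2–B3, B3–B4, B4–B5, B5–B6, B6–B7, B7–B8, B8–B9
Every bag has size at most 4, so the width is 4 − 1 = 3 and tw(G) ≤ 3. For the lower bound: the 4 vertex sets {e,f,g}, {l}, {k}, {a,c,i,j} are disjoint, each induces a connected subgraph, and every pair is joined by at least one edge of G. Contracting each set to a single vertex therefore yields K_{4} as a minor, and since treewidth is minor-monotone, tw(G) ≥ tw(K_{4}) = 3. The upper and lower bounds meet at 3, so that is the treewidth.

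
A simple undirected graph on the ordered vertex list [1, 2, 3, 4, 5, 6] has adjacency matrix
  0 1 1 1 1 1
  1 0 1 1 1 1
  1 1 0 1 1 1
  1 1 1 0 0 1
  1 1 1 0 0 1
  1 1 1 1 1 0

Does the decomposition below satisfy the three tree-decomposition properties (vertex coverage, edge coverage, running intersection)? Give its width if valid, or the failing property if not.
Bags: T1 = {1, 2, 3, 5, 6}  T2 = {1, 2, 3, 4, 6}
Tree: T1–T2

Yes; width 4.

Vertex coverage: the bags together contain {1, 2, 3, 4, 5, 6}, the full vertex set. Edge coverage: each edge of G has both endpoints in at least one bag. Running intersection: for every vertex, the bags containing it form a connected subtree. All three properties hold, so this is a valid tree decomposition of width max|bag| − 1 = 4, and hence tw(G) ≤ 4.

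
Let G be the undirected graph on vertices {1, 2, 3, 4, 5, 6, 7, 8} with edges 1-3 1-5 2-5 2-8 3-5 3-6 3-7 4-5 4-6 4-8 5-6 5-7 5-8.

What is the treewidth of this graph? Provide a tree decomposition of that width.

Treewidth 2.
Bags: B1 = {3, 5, 6}  B2 = {4, 5, 6}  B3 = {3, 5, 7}  B4 = {1, 3, 5}  B5 = {4, 5, 8}  B6 = {2, 5, 8}
Tree: B1–B2, B1–B3, B1–B4, B2–B5, B5–B6

Each bag holds 3 vertices, so the decomposition has width 2, which upper-bounds the treewidth. Conversely, {2, 5, 8} is a clique of size 3, and the vertices of any clique must share a bag in every tree decomposition; so some bag has ≥ 3 vertices and tw(G) ≥ 2. The upper and lower bounds meet at 2, so that is the treewidth.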